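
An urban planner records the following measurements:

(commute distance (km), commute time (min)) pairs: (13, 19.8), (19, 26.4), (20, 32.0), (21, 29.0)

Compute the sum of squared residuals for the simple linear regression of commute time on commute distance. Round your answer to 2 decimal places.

n = 4, Σx = 73, Σy = 107.2, Σxy = 2008, Σx² = 1371, Σy² = 2954
Sxx = Σx² − (Σx)²/n = 1371 − 1332.25 = 38.75
Sxy = Σxy − (Σx)(Σy)/n = 2008 − 1956.4 = 51.6
Syy = Σy² − (Σy)²/n = 2954 − 2872.96 = 81.04
b = Sxy/Sxx = 51.6/38.75 = 1.331613
SSE = Syy − b·Sxy = 81.04 − 1.331613·51.6 = 12.328774

12.33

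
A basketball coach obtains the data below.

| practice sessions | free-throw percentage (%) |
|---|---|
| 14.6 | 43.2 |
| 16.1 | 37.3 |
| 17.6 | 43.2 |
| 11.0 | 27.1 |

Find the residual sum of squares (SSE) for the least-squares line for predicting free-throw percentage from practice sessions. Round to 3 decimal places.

51.288

n = 4, Σx = 59.3, Σy = 150.8, Σxy = 2289.67, Σx² = 903.13, Σy² = 5858.18
Sxx = Σx² − (Σx)²/n = 903.13 − 879.1225 = 24.0075
Sxy = Σxy − (Σx)(Σy)/n = 2289.67 − 2235.61 = 54.06
Syy = Σy² − (Σy)²/n = 5858.18 − 5685.16 = 173.02
b = Sxy/Sxx = 54.06/24.0075 = 2.251796
SSE = Syy − b·Sxy = 173.02 − 2.251796·54.06 = 51.287891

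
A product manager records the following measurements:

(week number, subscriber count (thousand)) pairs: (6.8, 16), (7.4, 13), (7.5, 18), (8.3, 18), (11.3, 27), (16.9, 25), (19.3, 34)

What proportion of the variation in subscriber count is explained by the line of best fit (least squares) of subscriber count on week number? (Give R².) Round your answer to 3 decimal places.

0.809

n = 7, Σx = 77.5, Σy = 151, Σxy = 1873.2, Σx² = 1011.93, Σy² = 3583
Sxx = Σx² − (Σx)²/n = 1011.93 − 858.035714 = 153.894286
Sxy = Σxy − (Σx)(Σy)/n = 1873.2 − 1671.785714 = 201.414286
Syy = Σy² − (Σy)²/n = 3583 − 3257.285714 = 325.714286
R² = Sxy²/(Sxx·Syy) = (201.414286)²/(153.894286·325.714286) = 0.809322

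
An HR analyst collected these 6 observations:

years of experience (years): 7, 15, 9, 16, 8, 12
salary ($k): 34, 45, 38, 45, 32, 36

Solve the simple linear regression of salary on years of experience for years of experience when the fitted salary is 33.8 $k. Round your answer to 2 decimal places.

7.77

n = 6, Σx = 67, Σy = 230, Σxy = 2663, Σx² = 819
Sxx = Σx² − (Σx)²/n = 819 − 748.166667 = 70.833333
Sxy = Σxy − (Σx)(Σy)/n = 2663 − 2568.333333 = 94.666667
b = Sxy/Sxx = 94.666667/70.833333 = 1.336471
a = ȳ − b·x̄ = 38.333333 − 1.336471·11.166667 = 23.409412
Set a + b·x = 33.8: x = (33.8 − 23.409412) / 1.336471 = 7.774648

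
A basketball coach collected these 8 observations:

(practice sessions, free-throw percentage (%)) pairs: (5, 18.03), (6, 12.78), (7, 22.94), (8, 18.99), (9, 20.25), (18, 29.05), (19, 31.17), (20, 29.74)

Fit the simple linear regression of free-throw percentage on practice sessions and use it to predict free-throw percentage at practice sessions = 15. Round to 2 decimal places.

26.19

n = 8, Σx = 92, Σy = 182.95, Σxy = 2371.51, Σx² = 1340
Sxx = Σx² − (Σx)²/n = 1340 − 1058 = 282
Sxy = Σxy − (Σx)(Σy)/n = 2371.51 − 2103.925 = 267.585
b = Sxy/Sxx = 267.585/282 = 0.948883
a = ȳ − b·x̄ = 22.86875 − 0.948883·11.5 = 11.956596
ŷ(15) = a + b·15 = 11.956596 + 0.948883·15 = 26.189840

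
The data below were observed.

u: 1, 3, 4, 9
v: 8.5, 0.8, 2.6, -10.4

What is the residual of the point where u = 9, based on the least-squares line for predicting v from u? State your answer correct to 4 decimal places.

n = 4, Σx = 17, Σy = 1.5, Σxy = -72.3, Σx² = 107
Sxx = Σx² − (Σx)²/n = 107 − 72.25 = 34.75
Sxy = Σxy − (Σx)(Σy)/n = -72.3 − 6.375 = -78.675
b = Sxy/Sxx = -78.675/34.75 = -2.264029
a = ȳ − b·x̄ = 0.375 − (-2.264029)·4.25 = 9.997122
ŷ(9) = 9.997122 + (-2.264029)·9 = -10.379137
residual = y − ŷ = -10.4 − (-10.379137) = -0.020863

-0.0209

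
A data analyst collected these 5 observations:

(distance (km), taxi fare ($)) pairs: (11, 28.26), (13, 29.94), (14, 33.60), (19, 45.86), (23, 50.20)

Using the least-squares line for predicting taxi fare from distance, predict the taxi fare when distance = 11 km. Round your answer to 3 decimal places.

27.642

n = 5, Σx = 80, Σy = 187.86, Σxy = 3196.42, Σx² = 1376
Sxx = Σx² − (Σx)²/n = 1376 − 1280 = 96
Sxy = Σxy − (Σx)(Σy)/n = 3196.42 − 3005.76 = 190.66
b = Sxy/Sxx = 190.66/96 = 1.986042
a = ȳ − b·x̄ = 37.572 − 1.986042·16 = 5.795333
ŷ(11) = a + b·11 = 5.795333 + 1.986042·11 = 27.641792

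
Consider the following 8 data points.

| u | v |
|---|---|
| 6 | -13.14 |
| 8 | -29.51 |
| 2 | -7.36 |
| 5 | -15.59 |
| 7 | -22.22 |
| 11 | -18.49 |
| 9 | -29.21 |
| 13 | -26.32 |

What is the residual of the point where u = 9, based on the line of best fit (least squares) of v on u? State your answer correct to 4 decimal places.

-6.7252

n = 8, Σx = 61, Σy = -161.84, Σxy = -1371.57, Σx² = 549
Sxx = Σx² − (Σx)²/n = 549 − 465.125 = 83.875
Sxy = Σxy − (Σx)(Σy)/n = -1371.57 − (-1234.03) = -137.54
b = Sxy/Sxx = -137.54/83.875 = -1.639821
a = ȳ − b·x̄ = -20.23 − (-1.639821)·7.625 = -7.726364
ŷ(9) = -7.726364 + (-1.639821)·9 = -22.484754
residual = y − ŷ = -29.21 − (-22.484754) = -6.725246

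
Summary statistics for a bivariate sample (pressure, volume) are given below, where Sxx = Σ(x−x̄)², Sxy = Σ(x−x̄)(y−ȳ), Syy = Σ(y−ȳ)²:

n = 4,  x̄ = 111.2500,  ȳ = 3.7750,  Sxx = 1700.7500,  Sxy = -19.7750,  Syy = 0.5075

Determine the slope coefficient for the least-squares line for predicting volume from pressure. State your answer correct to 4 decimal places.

-0.0116

b = Sxy/Sxx = -19.775/1700.75 = -0.011627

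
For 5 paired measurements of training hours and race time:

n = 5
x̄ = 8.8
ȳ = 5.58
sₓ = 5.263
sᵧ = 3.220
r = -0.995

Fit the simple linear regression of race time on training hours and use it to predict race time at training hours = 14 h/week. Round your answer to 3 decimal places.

b = r · sᵧ/sₓ = -0.995 · 3.22/5.263 = -0.608759
a = ȳ − b·x̄ = 5.58 − (-0.608759)·8.8 = 10.937082
ŷ(14) = a + b·14 = 10.937082 + (-0.608759)·14 = 2.414452

2.414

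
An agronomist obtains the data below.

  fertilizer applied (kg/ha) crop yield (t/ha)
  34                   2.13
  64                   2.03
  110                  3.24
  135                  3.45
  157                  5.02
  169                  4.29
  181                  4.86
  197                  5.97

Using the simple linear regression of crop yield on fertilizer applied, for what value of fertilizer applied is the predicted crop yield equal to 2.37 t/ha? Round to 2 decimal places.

n = 8, Σx = 1047, Σy = 30.99, Σxy = 4593.39, Σx² = 160357
Sxx = Σx² − (Σx)²/n = 160357 − 137026.125 = 23330.875
Sxy = Σxy − (Σx)(Σy)/n = 4593.39 − 4055.81625 = 537.57375
b = Sxy/Sxx = 537.57375/23330.875 = 0.023041
a = ȳ − b·x̄ = 3.87375 − 0.023041·130.875 = 0.858220
Set a + b·x = 2.37: x = (2.37 − 0.858220) / 0.023041 = 65.611763

65.61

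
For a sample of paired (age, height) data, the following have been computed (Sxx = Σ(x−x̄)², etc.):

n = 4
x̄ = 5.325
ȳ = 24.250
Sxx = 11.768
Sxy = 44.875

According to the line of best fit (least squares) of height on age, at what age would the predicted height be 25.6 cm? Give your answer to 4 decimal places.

5.6790

b = Sxy/Sxx = 44.875/11.768 = 3.813307
a = ȳ − b·x̄ = 24.25 − 3.813307·5.325 = 3.944139
Set a + b·x = 25.6: x = (25.6 − 3.944139) / 3.813307 = 5.679023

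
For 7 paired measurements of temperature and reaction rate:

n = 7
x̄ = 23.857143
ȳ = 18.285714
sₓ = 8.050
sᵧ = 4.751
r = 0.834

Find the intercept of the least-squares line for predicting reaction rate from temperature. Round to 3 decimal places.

6.543

b = r · sᵧ/sₓ = 0.834 · 4.751/8.05 = 0.492215
a = ȳ − b·x̄ = 18.285714 − 0.492215·23.857143 = 6.542861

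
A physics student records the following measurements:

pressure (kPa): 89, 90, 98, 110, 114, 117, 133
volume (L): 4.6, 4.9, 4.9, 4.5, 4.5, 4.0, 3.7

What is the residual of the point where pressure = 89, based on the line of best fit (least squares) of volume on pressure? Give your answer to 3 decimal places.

n = 7, Σx = 751, Σy = 31.1, Σxy = 3298.7, Σx² = 82099
Sxx = Σx² − (Σx)²/n = 82099 − 80571.571429 = 1527.428571
Sxy = Σxy − (Σx)(Σy)/n = 3298.7 − 3336.585714 = -37.885714
b = Sxy/Sxx = -37.885714/1527.428571 = -0.024804
a = ȳ − b·x̄ = 4.442857 − (-0.024804)·107.285714 = 7.103928
ŷ(89) = 7.103928 + (-0.024804)·89 = 4.896409
residual = y − ŷ = 4.6 − 4.896409 = -0.296409

-0.296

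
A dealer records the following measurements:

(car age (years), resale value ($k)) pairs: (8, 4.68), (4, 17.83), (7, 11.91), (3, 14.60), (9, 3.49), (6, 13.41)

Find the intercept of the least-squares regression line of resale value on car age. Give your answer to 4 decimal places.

n = 6, Σx = 37, Σy = 65.92, Σxy = 347.8, Σx² = 255
Sxx = Σx² − (Σx)²/n = 255 − 228.166667 = 26.833333
Sxy = Σxy − (Σx)(Σy)/n = 347.8 − 406.506667 = -58.706667
b = Sxy/Sxx = -58.706667/26.833333 = -2.187826
a = ȳ − b·x̄ = 10.986667 − (-2.187826)·6.166667 = 24.478261

24.4783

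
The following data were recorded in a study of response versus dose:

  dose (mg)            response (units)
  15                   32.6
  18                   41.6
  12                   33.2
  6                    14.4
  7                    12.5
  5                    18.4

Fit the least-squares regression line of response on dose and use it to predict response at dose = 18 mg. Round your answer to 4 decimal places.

41.2848

n = 6, Σx = 63, Σy = 152.7, Σxy = 1902.1, Σx² = 803
Sxx = Σx² − (Σx)²/n = 803 − 661.5 = 141.5
Sxy = Σxy − (Σx)(Σy)/n = 1902.1 − 1603.35 = 298.75
b = Sxy/Sxx = 298.75/141.5 = 2.111307
a = ȳ − b·x̄ = 25.45 − 2.111307·10.5 = 3.281272
ŷ(18) = a + b·18 = 3.281272 + 2.111307·18 = 41.284806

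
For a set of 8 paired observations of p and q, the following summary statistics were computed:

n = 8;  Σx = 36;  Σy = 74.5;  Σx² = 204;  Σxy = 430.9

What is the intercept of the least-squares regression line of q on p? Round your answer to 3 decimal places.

-0.936

Sxx = Σx² − (Σx)²/n = 204 − 162 = 42
Sxy = Σxy − (Σx)(Σy)/n = 430.9 − 335.25 = 95.65
b = Sxy/Sxx = 95.65/42 = 2.277381
a = ȳ − b·x̄ = 9.3125 − 2.277381·4.5 = -0.935714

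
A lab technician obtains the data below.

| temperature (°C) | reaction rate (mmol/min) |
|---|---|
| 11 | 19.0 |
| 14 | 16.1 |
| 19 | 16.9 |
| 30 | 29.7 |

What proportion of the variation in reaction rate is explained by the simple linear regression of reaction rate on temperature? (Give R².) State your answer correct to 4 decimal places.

n = 4, Σx = 74, Σy = 81.7, Σxy = 1646.5, Σx² = 1578, Σy² = 1787.91
Sxx = Σx² − (Σx)²/n = 1578 − 1369 = 209
Sxy = Σxy − (Σx)(Σy)/n = 1646.5 − 1511.45 = 135.05
Syy = Σy² − (Σy)²/n = 1787.91 − 1668.7225 = 119.1875
R² = Sxy²/(Sxx·Syy) = (135.05)²/(209·119.1875) = 0.732170

0.7322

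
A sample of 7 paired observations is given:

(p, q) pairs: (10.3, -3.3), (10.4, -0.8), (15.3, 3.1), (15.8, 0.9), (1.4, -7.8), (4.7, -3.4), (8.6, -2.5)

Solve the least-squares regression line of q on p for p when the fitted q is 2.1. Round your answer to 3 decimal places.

16.053

n = 7, Σx = 66.5, Σy = -13.8, Σxy = -29.06, Σx² = 795.99
Sxx = Σx² − (Σx)²/n = 795.99 − 631.75 = 164.24
Sxy = Σxy − (Σx)(Σy)/n = -29.06 − (-131.1) = 102.04
b = Sxy/Sxx = 102.04/164.24 = 0.621286
a = ȳ − b·x̄ = -1.971429 − 0.621286·9.5 = -7.873645
Set a + b·x = 2.1: x = (2.1 − (-7.873645)) / 0.621286 = 16.053228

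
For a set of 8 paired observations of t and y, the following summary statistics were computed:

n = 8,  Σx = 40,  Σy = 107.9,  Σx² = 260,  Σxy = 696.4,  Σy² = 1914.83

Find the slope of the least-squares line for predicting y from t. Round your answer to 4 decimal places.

2.6150

Sxx = Σx² − (Σx)²/n = 260 − 200 = 60
Sxy = Σxy − (Σx)(Σy)/n = 696.4 − 539.5 = 156.9
b = Sxy/Sxx = 156.9/60 = 2.615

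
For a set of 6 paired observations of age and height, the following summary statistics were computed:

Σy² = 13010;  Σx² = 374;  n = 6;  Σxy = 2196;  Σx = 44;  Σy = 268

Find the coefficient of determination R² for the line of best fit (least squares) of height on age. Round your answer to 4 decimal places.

0.9973

Sxx = Σx² − (Σx)²/n = 374 − 322.666667 = 51.333333
Sxy = Σxy − (Σx)(Σy)/n = 2196 − 1965.333333 = 230.666667
Syy = Σy² − (Σy)²/n = 13010 − 11970.666667 = 1039.333333
R² = Sxy²/(Sxx·Syy) = (230.666667)²/(51.333333·1039.333333) = 0.997276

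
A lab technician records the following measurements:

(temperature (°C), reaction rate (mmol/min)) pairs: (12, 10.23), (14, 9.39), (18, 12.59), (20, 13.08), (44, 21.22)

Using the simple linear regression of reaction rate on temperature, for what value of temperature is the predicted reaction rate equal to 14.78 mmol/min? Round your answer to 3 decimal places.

n = 5, Σx = 108, Σy = 66.51, Σxy = 1676.12, Σx² = 3000
Sxx = Σx² − (Σx)²/n = 3000 − 2332.8 = 667.2
Sxy = Σxy − (Σx)(Σy)/n = 1676.12 − 1436.616 = 239.504
b = Sxy/Sxx = 239.504/667.2 = 0.358969
a = ȳ − b·x̄ = 13.302 − 0.358969·21.6 = 5.548273
Set a + b·x = 14.78: x = (14.78 − 5.548273) / 0.358969 = 25.717349

25.717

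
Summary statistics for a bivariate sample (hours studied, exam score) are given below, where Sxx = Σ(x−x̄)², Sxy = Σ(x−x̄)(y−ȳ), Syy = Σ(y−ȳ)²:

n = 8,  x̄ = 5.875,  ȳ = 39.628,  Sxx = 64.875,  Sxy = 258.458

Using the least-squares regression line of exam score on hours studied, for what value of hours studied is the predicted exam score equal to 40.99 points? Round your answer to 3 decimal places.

6.217

b = Sxy/Sxx = 258.458/64.875 = 3.983938
a = ȳ − b·x̄ = 39.628 − 3.983938·5.875 = 16.222362
Set a + b·x = 40.99: x = (40.99 − 16.222362) / 3.983938 = 6.216873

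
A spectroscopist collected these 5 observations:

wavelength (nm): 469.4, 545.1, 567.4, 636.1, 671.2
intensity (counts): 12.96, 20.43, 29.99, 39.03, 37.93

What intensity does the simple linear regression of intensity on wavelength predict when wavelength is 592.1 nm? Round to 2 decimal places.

30.02

n = 5, Σx = 2889.2, Σy = 140.34, Σxy = 84521.742, Σx² = 1694545.78
Sxx = Σx² − (Σx)²/n = 1694545.78 − 1669495.328 = 25050.452
Sxy = Σxy − (Σx)(Σy)/n = 84521.742 − 81094.0656 = 3427.6764
b = Sxy/Sxx = 3427.6764/25050.452 = 0.136831
a = ȳ − b·x̄ = 28.068 − 0.136831·577.84 = -50.998379
ŷ(592.1) = a + b·592.1 = -50.998379 + 0.136831·592.1 = 30.019209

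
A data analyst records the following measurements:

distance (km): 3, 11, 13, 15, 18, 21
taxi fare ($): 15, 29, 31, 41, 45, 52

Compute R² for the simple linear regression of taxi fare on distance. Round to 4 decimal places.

0.9749

n = 6, Σx = 81, Σy = 213, Σxy = 3284, Σx² = 1289, Σy² = 8437
Sxx = Σx² − (Σx)²/n = 1289 − 1093.5 = 195.5
Sxy = Σxy − (Σx)(Σy)/n = 3284 − 2875.5 = 408.5
Syy = Σy² − (Σy)²/n = 8437 − 7561.5 = 875.5
R² = Sxy²/(Sxx·Syy) = (408.5)²/(195.5·875.5) = 0.974947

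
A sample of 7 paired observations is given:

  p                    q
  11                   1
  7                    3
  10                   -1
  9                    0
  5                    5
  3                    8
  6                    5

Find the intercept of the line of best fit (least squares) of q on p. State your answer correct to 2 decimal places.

10.66

n = 7, Σx = 51, Σy = 21, Σxy = 101, Σx² = 421
Sxx = Σx² − (Σx)²/n = 421 − 371.571429 = 49.428571
Sxy = Σxy − (Σx)(Σy)/n = 101 − 153 = -52
b = Sxy/Sxx = -52/49.428571 = -1.052023
a = ȳ − b·x̄ = 3 − (-1.052023)·7.285714 = 10.664740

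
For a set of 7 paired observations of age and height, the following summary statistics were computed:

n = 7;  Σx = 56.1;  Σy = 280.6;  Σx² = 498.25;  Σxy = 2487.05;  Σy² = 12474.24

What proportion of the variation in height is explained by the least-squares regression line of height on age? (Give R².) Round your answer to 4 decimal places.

0.9515

Sxx = Σx² − (Σx)²/n = 498.25 − 449.601429 = 48.648571
Sxy = Σxy − (Σx)(Σy)/n = 2487.05 − 2248.808571 = 238.241429
Syy = Σy² − (Σy)²/n = 12474.24 − 11248.051429 = 1226.188571
R² = Sxy²/(Sxx·Syy) = (238.241429)²/(48.648571·1226.188571) = 0.951497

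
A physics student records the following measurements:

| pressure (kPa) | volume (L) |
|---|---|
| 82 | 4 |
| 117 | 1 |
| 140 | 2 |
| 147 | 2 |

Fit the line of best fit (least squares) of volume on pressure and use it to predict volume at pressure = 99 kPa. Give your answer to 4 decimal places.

2.9015

n = 4, Σx = 486, Σy = 9, Σxy = 1019, Σx² = 61622
Sxx = Σx² − (Σx)²/n = 61622 − 59049 = 2573
Sxy = Σxy − (Σx)(Σy)/n = 1019 − 1093.5 = -74.5
b = Sxy/Sxx = -74.5/2573 = -0.028955
a = ȳ − b·x̄ = 2.25 − (-0.028955)·121.5 = 5.767975
ŷ(99) = a + b·99 = 5.767975 + (-0.028955)·99 = 2.901477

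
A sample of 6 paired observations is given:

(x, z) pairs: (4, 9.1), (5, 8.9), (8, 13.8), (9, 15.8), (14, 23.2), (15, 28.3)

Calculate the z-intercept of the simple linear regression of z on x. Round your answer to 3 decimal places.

0.972

n = 6, Σx = 55, Σy = 99.1, Σxy = 1082.8, Σx² = 607
Sxx = Σx² − (Σx)²/n = 607 − 504.166667 = 102.833333
Sxy = Σxy − (Σx)(Σy)/n = 1082.8 − 908.416667 = 174.383333
b = Sxy/Sxx = 174.383333/102.833333 = 1.695786
a = ȳ − b·x̄ = 16.516667 − 1.695786·9.166667 = 0.971961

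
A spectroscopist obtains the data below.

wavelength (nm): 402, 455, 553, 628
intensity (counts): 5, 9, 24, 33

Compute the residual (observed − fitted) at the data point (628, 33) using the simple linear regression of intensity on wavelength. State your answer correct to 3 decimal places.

-0.025

n = 4, Σx = 2038, Σy = 71, Σxy = 40101, Σx² = 1068822
Sxx = Σx² − (Σx)²/n = 1068822 − 1038361 = 30461
Sxy = Σxy − (Σx)(Σy)/n = 40101 − 36174.5 = 3926.5
b = Sxy/Sxx = 3926.5/30461 = 0.128903
a = ȳ − b·x̄ = 17.75 − 0.128903·509.5 = -47.925840
ŷ(628) = -47.925840 + 0.128903·628 = 33.024950
residual = y − ŷ = 33 − 33.024950 = -0.024950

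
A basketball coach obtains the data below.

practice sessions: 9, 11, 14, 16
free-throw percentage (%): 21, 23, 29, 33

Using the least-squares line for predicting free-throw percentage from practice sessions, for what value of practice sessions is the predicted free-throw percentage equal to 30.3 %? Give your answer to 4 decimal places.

n = 4, Σx = 50, Σy = 106, Σxy = 1376, Σx² = 654
Sxx = Σx² − (Σx)²/n = 654 − 625 = 29
Sxy = Σxy − (Σx)(Σy)/n = 1376 − 1325 = 51
b = Sxy/Sxx = 51/29 = 1.758621
a = ȳ − b·x̄ = 26.5 − 1.758621·12.5 = 4.517241
Set a + b·x = 30.3: x = (30.3 − 4.517241) / 1.758621 = 14.660784

14.6608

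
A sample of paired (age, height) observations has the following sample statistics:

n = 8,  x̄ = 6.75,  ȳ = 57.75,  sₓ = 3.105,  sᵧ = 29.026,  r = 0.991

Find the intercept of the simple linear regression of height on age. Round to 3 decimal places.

b = r · sᵧ/sₓ = 0.991 · 29.026/3.105 = 9.264015
a = ȳ − b·x̄ = 57.75 − 9.264015·6.75 = -4.7821

-4.782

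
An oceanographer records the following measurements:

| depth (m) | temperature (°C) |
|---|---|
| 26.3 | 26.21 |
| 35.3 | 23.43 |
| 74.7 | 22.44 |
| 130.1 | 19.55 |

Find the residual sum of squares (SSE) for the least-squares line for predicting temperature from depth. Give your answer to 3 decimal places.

2.635

n = 4, Σx = 266.4, Σy = 91.63, Σxy = 5736.125, Σx² = 24443.88, Σy² = 2121.6851
Sxx = Σx² − (Σx)²/n = 24443.88 − 17742.24 = 6701.64
Sxy = Σxy − (Σx)(Σy)/n = 5736.125 − 6102.558 = -366.433
Syy = Σy² − (Σy)²/n = 2121.6851 − 2099.014225 = 22.670875
b = Sxy/Sxx = -366.433/6701.64 = -0.054678
SSE = Syy − b·Sxy = 22.670875 − (-0.054678)·(-366.433) = 2.635012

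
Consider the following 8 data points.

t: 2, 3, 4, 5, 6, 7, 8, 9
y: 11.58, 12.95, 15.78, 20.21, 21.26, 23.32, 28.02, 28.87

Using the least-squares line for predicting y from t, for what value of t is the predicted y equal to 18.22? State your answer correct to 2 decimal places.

n = 8, Σx = 44, Σy = 161.99, Σxy = 1000.97, Σx² = 284
Sxx = Σx² − (Σx)²/n = 284 − 242 = 42
Sxy = Σxy − (Σx)(Σy)/n = 1000.97 − 890.945 = 110.025
b = Sxy/Sxx = 110.025/42 = 2.619643
a = ȳ − b·x̄ = 20.24875 − 2.619643·5.5 = 5.840714
Set a + b·x = 18.22: x = (18.22 − 5.840714) / 2.619643 = 4.725562

4.73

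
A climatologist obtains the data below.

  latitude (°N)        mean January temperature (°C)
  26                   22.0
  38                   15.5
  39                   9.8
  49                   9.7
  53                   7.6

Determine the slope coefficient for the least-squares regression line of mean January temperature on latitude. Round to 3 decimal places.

n = 5, Σx = 205, Σy = 64.6, Σxy = 2421.3, Σx² = 8851
Sxx = Σx² − (Σx)²/n = 8851 − 8405 = 446
Sxy = Σxy − (Σx)(Σy)/n = 2421.3 − 2648.6 = -227.3
b = Sxy/Sxx = -227.3/446 = -0.509641

-0.510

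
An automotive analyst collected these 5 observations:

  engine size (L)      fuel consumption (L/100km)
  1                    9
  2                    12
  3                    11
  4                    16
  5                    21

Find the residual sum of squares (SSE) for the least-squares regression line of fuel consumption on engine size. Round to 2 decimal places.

n = 5, Σx = 15, Σy = 69, Σxy = 235, Σx² = 55, Σy² = 1043
Sxx = Σx² − (Σx)²/n = 55 − 45 = 10
Sxy = Σxy − (Σx)(Σy)/n = 235 − 207 = 28
Syy = Σy² − (Σy)²/n = 1043 − 952.2 = 90.8
b = Sxy/Sxx = 28/10 = 2.8
SSE = Syy − b·Sxy = 90.8 − 2.8·28 = 12.4

12.40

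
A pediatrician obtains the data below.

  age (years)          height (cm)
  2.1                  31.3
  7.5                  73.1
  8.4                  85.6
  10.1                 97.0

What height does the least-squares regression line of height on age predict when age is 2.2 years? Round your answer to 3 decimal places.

31.813

n = 4, Σx = 28.1, Σy = 287, Σxy = 2312.72, Σx² = 233.23
Sxx = Σx² − (Σx)²/n = 233.23 − 197.4025 = 35.8275
Sxy = Σxy − (Σx)(Σy)/n = 2312.72 − 2016.175 = 296.545
b = Sxy/Sxx = 296.545/35.8275 = 8.277022
a = ȳ − b·x̄ = 71.75 − 8.277022·7.025 = 13.603922
ŷ(2.2) = a + b·2.2 = 13.603922 + 8.277022·2.2 = 31.813370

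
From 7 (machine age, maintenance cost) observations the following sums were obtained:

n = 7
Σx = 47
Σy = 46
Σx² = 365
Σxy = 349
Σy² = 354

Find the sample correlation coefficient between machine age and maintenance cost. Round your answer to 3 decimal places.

Sxx = Σx² − (Σx)²/n = 365 − 315.571429 = 49.428571
Sxy = Σxy − (Σx)(Σy)/n = 349 − 308.857143 = 40.142857
Syy = Σy² − (Σy)²/n = 354 − 302.285714 = 51.714286
r = Sxy/√(Sxx·Syy) = 40.142857/√(2556.163265) = 40.142857/50.558513 = 0.793988

0.794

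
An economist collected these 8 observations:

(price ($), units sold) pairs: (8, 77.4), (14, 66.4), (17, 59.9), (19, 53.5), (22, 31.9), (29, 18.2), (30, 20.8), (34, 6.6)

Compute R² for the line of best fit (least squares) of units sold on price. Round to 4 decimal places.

0.9672

n = 8, Σx = 173, Σy = 334.7, Σxy = 5661.6, Σx² = 4291, Σy² = 18675.03
Sxx = Σx² − (Σx)²/n = 4291 − 3741.125 = 549.875
Sxy = Σxy − (Σx)(Σy)/n = 5661.6 − 7237.8875 = -1576.2875
Syy = Σy² − (Σy)²/n = 18675.03 − 14003.01125 = 4672.01875
R² = Sxy²/(Sxx·Syy) = (-1576.2875)²/(549.875·4672.01875) = 0.967169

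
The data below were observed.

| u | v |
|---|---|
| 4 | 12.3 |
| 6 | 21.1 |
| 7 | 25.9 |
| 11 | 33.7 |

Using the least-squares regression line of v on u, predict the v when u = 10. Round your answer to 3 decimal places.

32.112

n = 4, Σx = 28, Σy = 93, Σxy = 727.8, Σx² = 222
Sxx = Σx² − (Σx)²/n = 222 − 196 = 26
Sxy = Σxy − (Σx)(Σy)/n = 727.8 − 651 = 76.8
b = Sxy/Sxx = 76.8/26 = 2.953846
a = ȳ − b·x̄ = 23.25 − 2.953846·7 = 2.573077
ŷ(10) = a + b·10 = 2.573077 + 2.953846·10 = 32.111538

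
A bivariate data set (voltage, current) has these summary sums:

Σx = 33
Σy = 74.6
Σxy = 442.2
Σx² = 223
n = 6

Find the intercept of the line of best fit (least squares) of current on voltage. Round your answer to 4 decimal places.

8.2056

Sxx = Σx² − (Σx)²/n = 223 − 181.5 = 41.5
Sxy = Σxy − (Σx)(Σy)/n = 442.2 − 410.3 = 31.9
b = Sxy/Sxx = 31.9/41.5 = 0.768675
a = ȳ − b·x̄ = 12.433333 − 0.768675·5.5 = 8.205622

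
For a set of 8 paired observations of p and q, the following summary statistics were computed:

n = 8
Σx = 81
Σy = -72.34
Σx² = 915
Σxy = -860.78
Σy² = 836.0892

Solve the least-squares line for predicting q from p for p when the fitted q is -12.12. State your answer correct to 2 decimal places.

12.40

Sxx = Σx² − (Σx)²/n = 915 − 820.125 = 94.875
Sxy = Σxy − (Σx)(Σy)/n = -860.78 − (-732.4425) = -128.3375
b = Sxy/Sxx = -128.3375/94.875 = -1.352701
a = ȳ − b·x̄ = -9.0425 − (-1.352701)·10.125 = 4.653597
Set a + b·x = -12.12: x = (-12.12 − 4.653597) / (-1.352701) = 12.400078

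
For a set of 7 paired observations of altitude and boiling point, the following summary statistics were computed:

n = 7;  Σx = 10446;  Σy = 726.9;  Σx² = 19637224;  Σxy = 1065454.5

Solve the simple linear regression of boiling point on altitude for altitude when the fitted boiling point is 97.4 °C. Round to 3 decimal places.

Sxx = Σx² − (Σx)²/n = 19637224 − 15588416.571429 = 4048807.428571
Sxy = Σxy − (Σx)(Σy)/n = 1065454.5 − 1084742.485714 = -19287.985714
b = Sxy/Sxx = -19287.985714/4048807.428571 = -0.004764
a = ȳ − b·x̄ = 103.842857 − (-0.004764)·1492.285714 = 110.951910
Set a + b·x = 97.4: x = (97.4 − 110.951910) / (-0.004764) = 2844.728019

2844.728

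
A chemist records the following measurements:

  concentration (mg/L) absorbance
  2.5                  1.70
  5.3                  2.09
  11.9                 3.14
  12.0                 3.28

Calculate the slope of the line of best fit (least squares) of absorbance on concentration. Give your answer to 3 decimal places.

n = 4, Σx = 31.7, Σy = 10.21, Σxy = 92.053, Σx² = 319.95
Sxx = Σx² − (Σx)²/n = 319.95 − 251.2225 = 68.7275
Sxy = Σxy − (Σx)(Σy)/n = 92.053 − 80.91425 = 11.13875
b = Sxy/Sxx = 11.13875/68.7275 = 0.162071

0.162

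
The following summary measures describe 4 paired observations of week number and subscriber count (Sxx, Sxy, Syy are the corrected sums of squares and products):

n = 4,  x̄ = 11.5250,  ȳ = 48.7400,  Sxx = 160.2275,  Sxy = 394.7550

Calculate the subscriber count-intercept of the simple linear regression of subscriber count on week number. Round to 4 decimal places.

b = Sxy/Sxx = 394.755/160.2275 = 2.463716
a = ȳ − b·x̄ = 48.74 − 2.463716·11.525 = 20.345677

20.3457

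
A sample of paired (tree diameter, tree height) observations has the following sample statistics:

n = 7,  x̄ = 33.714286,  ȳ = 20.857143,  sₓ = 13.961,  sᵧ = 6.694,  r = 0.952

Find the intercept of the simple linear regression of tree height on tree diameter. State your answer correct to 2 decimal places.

5.47

b = r · sᵧ/sₓ = 0.952 · 6.694/13.961 = 0.456464
a = ȳ − b·x̄ = 20.857143 − 0.456464·33.714286 = 5.467799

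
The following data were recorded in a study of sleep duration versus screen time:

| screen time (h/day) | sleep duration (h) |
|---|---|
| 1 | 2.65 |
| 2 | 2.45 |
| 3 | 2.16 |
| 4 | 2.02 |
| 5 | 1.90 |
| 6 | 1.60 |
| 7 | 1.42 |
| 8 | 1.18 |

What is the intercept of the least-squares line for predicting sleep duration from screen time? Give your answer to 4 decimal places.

2.8461

n = 8, Σx = 36, Σy = 15.38, Σxy = 60.59, Σx² = 204
Sxx = Σx² − (Σx)²/n = 204 − 162 = 42
Sxy = Σxy − (Σx)(Σy)/n = 60.59 − 69.21 = -8.62
b = Sxy/Sxx = -8.62/42 = -0.205238
a = ȳ − b·x̄ = 1.9225 − (-0.205238)·4.5 = 2.846071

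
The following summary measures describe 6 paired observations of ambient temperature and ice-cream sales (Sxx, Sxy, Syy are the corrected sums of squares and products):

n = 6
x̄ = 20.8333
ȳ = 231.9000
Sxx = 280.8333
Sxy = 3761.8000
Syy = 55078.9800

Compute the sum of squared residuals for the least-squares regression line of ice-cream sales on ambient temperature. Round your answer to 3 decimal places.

4689.161

b = Sxy/Sxx = 3761.8/280.8333 = 13.395135
SSE = Syy − b·Sxy = 55078.98 − 13.395135·3761.8 = 4689.160702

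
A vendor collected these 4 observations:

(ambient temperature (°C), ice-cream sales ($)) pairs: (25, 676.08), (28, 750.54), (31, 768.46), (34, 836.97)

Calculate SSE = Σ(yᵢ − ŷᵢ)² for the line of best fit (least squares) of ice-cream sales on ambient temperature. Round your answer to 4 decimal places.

582.6925

n = 4, Σx = 118, Σy = 3032.05, Σxy = 90196.36, Σx² = 3526, Σy² = 2311444.0105
Sxx = Σx² − (Σx)²/n = 3526 − 3481 = 45
Sxy = Σxy − (Σx)(Σy)/n = 90196.36 − 89445.475 = 750.885
Syy = Σy² − (Σy)²/n = 2311444.0105 − 2298331.800625 = 13112.209875
b = Sxy/Sxx = 750.885/45 = 16.686333
SSE = Syy − b·Sxy = 13112.209875 − 16.686333·750.885 = 582.69247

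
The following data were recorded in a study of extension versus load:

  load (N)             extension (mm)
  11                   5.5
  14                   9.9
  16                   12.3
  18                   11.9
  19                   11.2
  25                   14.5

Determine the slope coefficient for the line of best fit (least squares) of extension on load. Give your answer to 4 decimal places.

n = 6, Σx = 103, Σy = 65.3, Σxy = 1185.4, Σx² = 1883
Sxx = Σx² − (Σx)²/n = 1883 − 1768.166667 = 114.833333
Sxy = Σxy − (Σx)(Σy)/n = 1185.4 − 1120.983333 = 64.416667
b = Sxy/Sxx = 64.416667/114.833333 = 0.560958

0.5610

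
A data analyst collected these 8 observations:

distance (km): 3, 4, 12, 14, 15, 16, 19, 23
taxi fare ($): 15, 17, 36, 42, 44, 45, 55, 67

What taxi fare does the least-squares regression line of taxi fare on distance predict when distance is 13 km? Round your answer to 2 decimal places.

n = 8, Σx = 106, Σy = 321, Σxy = 5099, Σx² = 1736
Sxx = Σx² − (Σx)²/n = 1736 − 1404.5 = 331.5
Sxy = Σxy − (Σx)(Σy)/n = 5099 − 4253.25 = 845.75
b = Sxy/Sxx = 845.75/331.5 = 2.551282
a = ȳ − b·x̄ = 40.125 − 2.551282·13.25 = 6.320513
ŷ(13) = a + b·13 = 6.320513 + 2.551282·13 = 39.487179

39.49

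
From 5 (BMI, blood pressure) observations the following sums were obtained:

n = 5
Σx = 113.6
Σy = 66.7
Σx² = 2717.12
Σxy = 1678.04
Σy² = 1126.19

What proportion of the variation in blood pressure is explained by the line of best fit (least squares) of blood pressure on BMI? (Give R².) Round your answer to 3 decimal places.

Sxx = Σx² − (Σx)²/n = 2717.12 − 2580.992 = 136.128
Sxy = Σxy − (Σx)(Σy)/n = 1678.04 − 1515.424 = 162.616
Syy = Σy² − (Σy)²/n = 1126.19 − 889.778 = 236.412
R² = Sxy²/(Sxx·Syy) = (162.616)²/(136.128·236.412) = 0.821693

0.822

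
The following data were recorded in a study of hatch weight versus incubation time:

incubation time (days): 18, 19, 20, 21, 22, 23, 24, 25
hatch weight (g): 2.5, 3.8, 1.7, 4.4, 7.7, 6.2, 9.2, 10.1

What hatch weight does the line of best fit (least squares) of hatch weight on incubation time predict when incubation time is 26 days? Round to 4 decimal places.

10.8964

n = 8, Σx = 172, Σy = 45.6, Σxy = 1028.9, Σx² = 3740
Sxx = Σx² − (Σx)²/n = 3740 − 3698 = 42
Sxy = Σxy − (Σx)(Σy)/n = 1028.9 − 980.4 = 48.5
b = Sxy/Sxx = 48.5/42 = 1.154762
a = ȳ − b·x̄ = 5.7 − 1.154762·21.5 = -19.127381
ŷ(26) = a + b·26 = -19.127381 + 1.154762·26 = 10.896429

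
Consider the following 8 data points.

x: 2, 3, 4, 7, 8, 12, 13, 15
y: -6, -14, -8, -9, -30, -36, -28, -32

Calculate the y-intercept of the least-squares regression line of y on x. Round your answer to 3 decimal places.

-3.185

n = 8, Σx = 64, Σy = -163, Σxy = -1665, Σx² = 680
Sxx = Σx² − (Σx)²/n = 680 − 512 = 168
Sxy = Σxy − (Σx)(Σy)/n = -1665 − (-1304) = -361
b = Sxy/Sxx = -361/168 = -2.148810
a = ȳ − b·x̄ = -20.375 − (-2.148810)·8 = -3.184524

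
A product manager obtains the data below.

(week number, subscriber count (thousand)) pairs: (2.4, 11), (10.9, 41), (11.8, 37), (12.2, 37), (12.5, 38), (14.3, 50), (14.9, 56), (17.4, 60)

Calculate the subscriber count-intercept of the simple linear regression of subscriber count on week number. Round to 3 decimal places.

1.254

n = 8, Σx = 96.4, Σy = 330, Σxy = 4429.7, Σx² = 1298.16
Sxx = Σx² − (Σx)²/n = 1298.16 − 1161.62 = 136.54
Sxy = Σxy − (Σx)(Σy)/n = 4429.7 − 3976.5 = 453.2
b = Sxy/Sxx = 453.2/136.54 = 3.319174
a = ȳ − b·x̄ = 41.25 − 3.319174·12.05 = 1.253955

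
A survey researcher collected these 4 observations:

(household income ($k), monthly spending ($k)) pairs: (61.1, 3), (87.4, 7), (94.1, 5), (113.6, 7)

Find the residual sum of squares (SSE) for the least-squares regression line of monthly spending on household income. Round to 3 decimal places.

3.676

n = 4, Σx = 356.2, Σy = 22, Σxy = 2060.8, Σx² = 33131.74, Σy² = 132
Sxx = Σx² − (Σx)²/n = 33131.74 − 31719.61 = 1412.13
Sxy = Σxy − (Σx)(Σy)/n = 2060.8 − 1959.1 = 101.7
Syy = Σy² − (Σy)²/n = 132 − 121 = 11
b = Sxy/Sxx = 101.7/1412.13 = 0.072019
SSE = Syy − b·Sxy = 11 − 0.072019·101.7 = 3.675681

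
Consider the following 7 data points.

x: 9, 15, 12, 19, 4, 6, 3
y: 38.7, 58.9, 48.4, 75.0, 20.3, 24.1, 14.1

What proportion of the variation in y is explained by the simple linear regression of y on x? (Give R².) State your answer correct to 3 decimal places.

n = 7, Σx = 68, Σy = 279.5, Σxy = 3505.7, Σx² = 872, Σy² = 14126.17
Sxx = Σx² − (Σx)²/n = 872 − 660.571429 = 211.428571
Sxy = Σxy − (Σx)(Σy)/n = 3505.7 − 2715.142857 = 790.557143
Syy = Σy² − (Σy)²/n = 14126.17 − 11160.035714 = 2966.134286
R² = Sxy²/(Sxx·Syy) = (790.557143)²/(211.428571·2966.134286) = 0.996580

0.997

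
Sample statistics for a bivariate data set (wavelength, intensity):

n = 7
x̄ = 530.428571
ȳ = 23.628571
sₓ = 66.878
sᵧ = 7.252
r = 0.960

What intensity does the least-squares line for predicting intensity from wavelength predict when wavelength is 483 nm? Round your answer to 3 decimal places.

18.691

b = r · sᵧ/sₓ = 0.96 · 7.252/66.878 = 0.104099
a = ȳ − b·x̄ = 23.628571 − 0.104099·530.428571 = -31.588410
ŷ(483) = a + b·483 = -31.588410 + 0.104099·483 = 18.691313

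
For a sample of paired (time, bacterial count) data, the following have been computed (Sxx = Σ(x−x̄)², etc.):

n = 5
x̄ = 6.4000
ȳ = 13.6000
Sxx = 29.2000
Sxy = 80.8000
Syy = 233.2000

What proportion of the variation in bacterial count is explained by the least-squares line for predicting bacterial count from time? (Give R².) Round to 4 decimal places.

R² = Sxy²/(Sxx·Syy) = (80.8)²/(29.2·233.2) = 0.958763

0.9588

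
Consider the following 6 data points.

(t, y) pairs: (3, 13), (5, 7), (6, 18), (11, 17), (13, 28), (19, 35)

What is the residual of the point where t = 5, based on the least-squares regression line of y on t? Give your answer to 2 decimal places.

-5.72

n = 6, Σx = 57, Σy = 118, Σxy = 1398, Σx² = 721
Sxx = Σx² − (Σx)²/n = 721 − 541.5 = 179.5
Sxy = Σxy − (Σx)(Σy)/n = 1398 − 1121 = 277
b = Sxy/Sxx = 277/179.5 = 1.543175
a = ȳ − b·x̄ = 19.666667 − 1.543175·9.5 = 5.006500
ŷ(5) = 5.006500 + 1.543175·5 = 12.722377
residual = y − ŷ = 7 − 12.722377 = -5.722377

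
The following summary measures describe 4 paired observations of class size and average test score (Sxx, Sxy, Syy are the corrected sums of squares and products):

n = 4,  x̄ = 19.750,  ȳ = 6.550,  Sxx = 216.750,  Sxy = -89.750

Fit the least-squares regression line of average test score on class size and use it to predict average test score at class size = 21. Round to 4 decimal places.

b = Sxy/Sxx = -89.75/216.75 = -0.414072
a = ȳ − b·x̄ = 6.55 − (-0.414072)·19.75 = 14.727912
ŷ(21) = a + b·21 = 14.727912 + (-0.414072)·21 = 6.032411

6.0324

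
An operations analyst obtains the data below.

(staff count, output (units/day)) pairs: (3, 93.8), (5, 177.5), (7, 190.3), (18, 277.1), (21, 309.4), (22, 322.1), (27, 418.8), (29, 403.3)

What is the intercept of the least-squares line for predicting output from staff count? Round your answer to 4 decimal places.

93.9334

n = 8, Σx = 132, Σy = 2192.3, Σxy = 44075.7, Σx² = 2902
Sxx = Σx² − (Σx)²/n = 2902 − 2178 = 724
Sxy = Σxy − (Σx)(Σy)/n = 44075.7 − 36172.95 = 7902.75
b = Sxy/Sxx = 7902.75/724 = 10.915401
a = ȳ − b·x̄ = 274.0375 − 10.915401·16.5 = 93.933391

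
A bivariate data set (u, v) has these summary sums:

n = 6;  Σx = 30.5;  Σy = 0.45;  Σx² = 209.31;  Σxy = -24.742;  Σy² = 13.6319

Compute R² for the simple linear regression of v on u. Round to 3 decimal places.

0.990

Sxx = Σx² − (Σx)²/n = 209.31 − 155.041667 = 54.268333
Sxy = Σxy − (Σx)(Σy)/n = -24.742 − 2.2875 = -27.0295
Syy = Σy² − (Σy)²/n = 13.6319 − 0.03375 = 13.59815
R² = Sxy²/(Sxx·Syy) = (-27.0295)²/(54.268333·13.59815) = 0.990033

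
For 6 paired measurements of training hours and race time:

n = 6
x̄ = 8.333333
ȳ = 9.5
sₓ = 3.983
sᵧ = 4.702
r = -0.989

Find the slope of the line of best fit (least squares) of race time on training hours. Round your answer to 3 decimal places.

-1.168

b = r · sᵧ/sₓ = -0.989 · 4.702/3.983 = -1.167532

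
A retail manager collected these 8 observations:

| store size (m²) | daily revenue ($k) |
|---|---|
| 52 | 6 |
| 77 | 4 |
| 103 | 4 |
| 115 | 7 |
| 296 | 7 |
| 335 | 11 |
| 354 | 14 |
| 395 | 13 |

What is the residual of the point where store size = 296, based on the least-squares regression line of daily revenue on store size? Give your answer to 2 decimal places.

n = 8, Σx = 1727, Σy = 66, Σxy = 17685, Σx² = 513649
Sxx = Σx² − (Σx)²/n = 513649 − 372816.125 = 140832.875
Sxy = Σxy − (Σx)(Σy)/n = 17685 − 14247.75 = 3437.25
b = Sxy/Sxx = 3437.25/140832.875 = 0.024407
a = ȳ − b·x̄ = 8.25 − 0.024407·215.875 = 2.981228
ŷ(296) = 2.981228 + 0.024407·296 = 10.205578
residual = y − ŷ = 7 − 10.205578 = -3.205578

-3.21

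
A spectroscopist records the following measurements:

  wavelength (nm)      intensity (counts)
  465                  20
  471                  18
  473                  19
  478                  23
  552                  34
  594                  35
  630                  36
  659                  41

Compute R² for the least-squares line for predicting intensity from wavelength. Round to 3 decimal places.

n = 8, Σx = 4322, Σy = 226, Σxy = 127016, Σx² = 2379000, Σy² = 6972
Sxx = Σx² − (Σx)²/n = 2379000 − 2334960.5 = 44039.5
Sxy = Σxy − (Σx)(Σy)/n = 127016 − 122096.5 = 4919.5
Syy = Σy² − (Σy)²/n = 6972 − 6384.5 = 587.5
R² = Sxy²/(Sxx·Syy) = (4919.5)²/(44039.5·587.5) = 0.935388

0.935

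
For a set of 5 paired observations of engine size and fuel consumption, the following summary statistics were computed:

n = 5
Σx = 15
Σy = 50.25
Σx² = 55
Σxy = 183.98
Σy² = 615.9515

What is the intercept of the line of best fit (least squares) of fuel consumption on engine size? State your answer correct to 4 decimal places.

0.0810

Sxx = Σx² − (Σx)²/n = 55 − 45 = 10
Sxy = Σxy − (Σx)(Σy)/n = 183.98 − 150.75 = 33.23
b = Sxy/Sxx = 33.23/10 = 3.323
a = ȳ − b·x̄ = 10.05 − 3.323·3 = 0.081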